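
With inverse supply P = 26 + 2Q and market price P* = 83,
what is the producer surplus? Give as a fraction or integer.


Minimum supply price (at Q=0): P_min = 26
Quantity supplied at P* = 83:
Q* = (83 - 26)/2 = 57/2
PS = (1/2) * Q* * (P* - P_min)
PS = (1/2) * 57/2 * (83 - 26)
PS = (1/2) * 57/2 * 57 = 3249/4

3249/4


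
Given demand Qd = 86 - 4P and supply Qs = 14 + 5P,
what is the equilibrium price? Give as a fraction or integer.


At equilibrium, Qd = Qs.
86 - 4P = 14 + 5P
86 - 14 = 4P + 5P
72 = 9P
P* = 72/9 = 8

8


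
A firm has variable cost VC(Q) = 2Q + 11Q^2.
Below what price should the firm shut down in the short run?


AVC(Q) = VC(Q)/Q = 2 + 11Q
AVC is increasing in Q, so minimum AVC is at Q -> 0+.
Min AVC = 2
The firm should shut down if P < 2.

2


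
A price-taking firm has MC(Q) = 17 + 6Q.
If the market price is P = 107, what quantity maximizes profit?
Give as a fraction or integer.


In perfect competition, profit is maximized where P = MC.
107 = 17 + 6Q
90 = 6Q
Q* = 90/6 = 15

15


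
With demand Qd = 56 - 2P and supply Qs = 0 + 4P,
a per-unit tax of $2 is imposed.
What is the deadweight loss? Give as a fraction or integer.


Pre-tax equilibrium quantity: Q* = 112/3
Post-tax equilibrium quantity: Q_tax = 104/3
Reduction in quantity: Q* - Q_tax = 8/3
DWL = (1/2) * tax * (Q* - Q_tax)
DWL = (1/2) * 2 * 8/3 = 8/3

8/3


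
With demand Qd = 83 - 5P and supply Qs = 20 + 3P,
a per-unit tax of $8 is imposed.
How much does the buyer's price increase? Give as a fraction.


With a per-unit tax, the buyer's price increase depends on relative slopes.
Supply slope: d = 3, Demand slope: b = 5
Buyer's price increase = d * tax / (b + d)
= 3 * 8 / (5 + 3)
= 24 / 8 = 3

3


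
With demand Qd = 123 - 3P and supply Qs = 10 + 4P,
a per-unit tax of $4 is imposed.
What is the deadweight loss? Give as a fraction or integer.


Pre-tax equilibrium quantity: Q* = 522/7
Post-tax equilibrium quantity: Q_tax = 474/7
Reduction in quantity: Q* - Q_tax = 48/7
DWL = (1/2) * tax * (Q* - Q_tax)
DWL = (1/2) * 4 * 48/7 = 96/7

96/7


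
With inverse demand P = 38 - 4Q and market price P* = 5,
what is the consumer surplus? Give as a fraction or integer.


Maximum willingness to pay (at Q=0): P_max = 38
Quantity demanded at P* = 5:
Q* = (38 - 5)/4 = 33/4
CS = (1/2) * Q* * (P_max - P*)
CS = (1/2) * 33/4 * (38 - 5)
CS = (1/2) * 33/4 * 33 = 1089/8

1089/8


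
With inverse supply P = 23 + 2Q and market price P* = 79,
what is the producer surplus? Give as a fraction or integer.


Minimum supply price (at Q=0): P_min = 23
Quantity supplied at P* = 79:
Q* = (79 - 23)/2 = 28
PS = (1/2) * Q* * (P* - P_min)
PS = (1/2) * 28 * (79 - 23)
PS = (1/2) * 28 * 56 = 784

784


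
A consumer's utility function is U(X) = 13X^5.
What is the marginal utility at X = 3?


MU = dU/dX = 13*5*X^(5-1)
MU = 65*X^4
At X = 3:
MU = 65 * 3^4
MU = 65 * 81 = 5265

5265


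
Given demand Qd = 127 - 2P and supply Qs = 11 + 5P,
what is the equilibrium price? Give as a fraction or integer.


At equilibrium, Qd = Qs.
127 - 2P = 11 + 5P
127 - 11 = 2P + 5P
116 = 7P
P* = 116/7 = 116/7

116/7


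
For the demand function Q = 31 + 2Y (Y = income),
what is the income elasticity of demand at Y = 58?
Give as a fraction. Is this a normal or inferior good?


dQ/dY = 2
At Y = 58: Q = 31 + 2*58 = 147
Ey = (dQ/dY)(Y/Q) = 2 * 58 / 147 = 116/147
Since Ey > 0, this is a normal good.

116/147 (normal good)


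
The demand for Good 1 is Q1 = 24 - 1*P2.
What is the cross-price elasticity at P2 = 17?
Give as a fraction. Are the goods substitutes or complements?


dQ1/dP2 = -1
At P2 = 17: Q1 = 24 - 1*17 = 7
Exy = (dQ1/dP2)(P2/Q1) = -1 * 17 / 7 = -17/7
Since Exy < 0, the goods are complements.

-17/7 (complements)


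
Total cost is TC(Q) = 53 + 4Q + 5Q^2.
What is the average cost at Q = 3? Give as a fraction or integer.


TC(3) = 53 + 4*3 + 5*3^2
TC(3) = 53 + 12 + 45 = 110
AC = TC/Q = 110/3 = 110/3

110/3


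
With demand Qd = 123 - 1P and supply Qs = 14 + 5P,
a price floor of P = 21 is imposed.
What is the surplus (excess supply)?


At P = 21:
Qd = 123 - 1*21 = 102
Qs = 14 + 5*21 = 119
Surplus = Qs - Qd = 119 - 102 = 17

17


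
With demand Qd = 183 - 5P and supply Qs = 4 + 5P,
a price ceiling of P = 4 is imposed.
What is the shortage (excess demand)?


At P = 4:
Qd = 183 - 5*4 = 163
Qs = 4 + 5*4 = 24
Shortage = Qd - Qs = 163 - 24 = 139

139


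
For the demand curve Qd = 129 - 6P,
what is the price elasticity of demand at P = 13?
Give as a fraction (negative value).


dQ/dP = -6
At P = 13: Q = 129 - 6*13 = 51
E = (dQ/dP)(P/Q) = (-6)(13/51) = -26/17

-26/17


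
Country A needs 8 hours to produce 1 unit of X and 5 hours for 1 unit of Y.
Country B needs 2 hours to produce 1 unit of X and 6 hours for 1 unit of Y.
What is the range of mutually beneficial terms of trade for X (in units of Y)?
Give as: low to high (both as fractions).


Opportunity cost of X for Country A = hours_X / hours_Y = 8/5 = 8/5 units of Y
Opportunity cost of X for Country B = hours_X / hours_Y = 2/6 = 1/3 units of Y
Terms of trade must be between the two opportunity costs.
Range: 1/3 to 8/5

1/3 to 8/5


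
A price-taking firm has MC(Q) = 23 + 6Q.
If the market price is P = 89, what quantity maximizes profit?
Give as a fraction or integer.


In perfect competition, profit is maximized where P = MC.
89 = 23 + 6Q
66 = 6Q
Q* = 66/6 = 11

11


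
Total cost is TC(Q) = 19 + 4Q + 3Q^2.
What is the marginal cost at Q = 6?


MC = dTC/dQ = 4 + 2*3*Q
At Q = 6:
MC = 4 + 6*6
MC = 4 + 36 = 40

40


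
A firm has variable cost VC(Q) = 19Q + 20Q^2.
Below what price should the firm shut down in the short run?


AVC(Q) = VC(Q)/Q = 19 + 20Q
AVC is increasing in Q, so minimum AVC is at Q -> 0+.
Min AVC = 19
The firm should shut down if P < 19.

19


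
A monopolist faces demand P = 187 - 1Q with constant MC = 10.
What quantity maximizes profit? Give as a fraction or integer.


TR = P*Q = (187 - 1Q)Q = 187Q - 1Q^2
MR = dTR/dQ = 187 - 2Q
Set MR = MC:
187 - 2Q = 10
177 = 2Q
Q* = 177/2 = 177/2

177/2


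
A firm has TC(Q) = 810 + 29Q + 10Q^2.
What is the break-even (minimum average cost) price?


AC(Q) = 810/Q + 29 + 10Q
To minimize: dAC/dQ = -810/Q^2 + 10 = 0
Q^2 = 810/10 = 81
Q* = 9
Min AC = 810/9 + 29 + 10*9
Min AC = 90 + 29 + 90 = 209

209


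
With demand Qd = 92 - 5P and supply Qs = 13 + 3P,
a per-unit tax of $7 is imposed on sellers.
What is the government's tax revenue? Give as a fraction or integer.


With tax on sellers, new supply: Qs' = 13 + 3(P - 7)
= 3P - 8
New equilibrium quantity:
Q_new = 59/2
Tax revenue = tax * Q_new = 7 * 59/2 = 413/2

413/2


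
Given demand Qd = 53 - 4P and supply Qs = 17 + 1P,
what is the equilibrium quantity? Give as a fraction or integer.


First find equilibrium price:
53 - 4P = 17 + 1P
P* = 36/5 = 36/5
Then substitute into demand:
Q* = 53 - 4 * 36/5 = 121/5

121/5


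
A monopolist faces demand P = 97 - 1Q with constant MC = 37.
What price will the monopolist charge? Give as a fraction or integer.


MR = 97 - 2Q
Set MR = MC: 97 - 2Q = 37
Q* = 30
Substitute into demand:
P* = 97 - 1*30 = 67

67


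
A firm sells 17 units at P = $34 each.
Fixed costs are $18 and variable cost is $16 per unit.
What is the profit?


Total Revenue = P * Q = 34 * 17 = $578
Total Cost = FC + VC*Q = 18 + 16*17 = $290
Profit = TR - TC = 578 - 290 = $288

$288


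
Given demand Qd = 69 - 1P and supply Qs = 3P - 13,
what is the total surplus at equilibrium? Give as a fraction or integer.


Find equilibrium: 69 - 1P = 3P - 13
69 + 13 = 4P
P* = 82/4 = 41/2
Q* = 3*41/2 - 13 = 97/2
Inverse demand: P = 69 - Q/1, so P_max = 69
Inverse supply: P = 13/3 + Q/3, so P_min = 13/3
CS = (1/2) * 97/2 * (69 - 41/2) = 9409/8
PS = (1/2) * 97/2 * (41/2 - 13/3) = 9409/24
TS = CS + PS = 9409/8 + 9409/24 = 9409/6

9409/6


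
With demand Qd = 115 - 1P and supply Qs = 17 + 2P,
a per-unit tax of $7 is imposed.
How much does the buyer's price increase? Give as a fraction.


With a per-unit tax, the buyer's price increase depends on relative slopes.
Supply slope: d = 2, Demand slope: b = 1
Buyer's price increase = d * tax / (b + d)
= 2 * 7 / (1 + 2)
= 14 / 3 = 14/3

14/3


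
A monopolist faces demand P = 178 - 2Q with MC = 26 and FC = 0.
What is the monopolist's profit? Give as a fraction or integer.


MR = MC: 178 - 4Q = 26
Q* = 38
P* = 178 - 2*38 = 102
Profit = (P* - MC)*Q* - FC
= (102 - 26)*38 - 0
= 76*38 - 0
= 2888 - 0 = 2888

2888


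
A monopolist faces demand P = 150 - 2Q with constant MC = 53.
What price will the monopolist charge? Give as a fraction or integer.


MR = 150 - 4Q
Set MR = MC: 150 - 4Q = 53
Q* = 97/4
Substitute into demand:
P* = 150 - 2*97/4 = 203/2

203/2


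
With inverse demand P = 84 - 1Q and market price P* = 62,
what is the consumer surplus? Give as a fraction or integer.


Maximum willingness to pay (at Q=0): P_max = 84
Quantity demanded at P* = 62:
Q* = (84 - 62)/1 = 22
CS = (1/2) * Q* * (P_max - P*)
CS = (1/2) * 22 * (84 - 62)
CS = (1/2) * 22 * 22 = 242

242


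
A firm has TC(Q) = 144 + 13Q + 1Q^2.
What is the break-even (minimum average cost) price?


AC(Q) = 144/Q + 13 + 1Q
To minimize: dAC/dQ = -144/Q^2 + 1 = 0
Q^2 = 144/1 = 144
Q* = 12
Min AC = 144/12 + 13 + 1*12
Min AC = 12 + 13 + 12 = 37

37


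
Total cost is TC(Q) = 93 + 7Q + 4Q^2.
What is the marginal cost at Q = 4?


MC = dTC/dQ = 7 + 2*4*Q
At Q = 4:
MC = 7 + 8*4
MC = 7 + 32 = 39

39


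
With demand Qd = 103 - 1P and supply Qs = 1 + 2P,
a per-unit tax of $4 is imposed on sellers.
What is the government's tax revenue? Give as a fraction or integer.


With tax on sellers, new supply: Qs' = 1 + 2(P - 4)
= 2P - 7
New equilibrium quantity:
Q_new = 199/3
Tax revenue = tax * Q_new = 4 * 199/3 = 796/3

796/3


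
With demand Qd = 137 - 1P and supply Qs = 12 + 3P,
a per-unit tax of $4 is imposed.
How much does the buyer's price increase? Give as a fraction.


With a per-unit tax, the buyer's price increase depends on relative slopes.
Supply slope: d = 3, Demand slope: b = 1
Buyer's price increase = d * tax / (b + d)
= 3 * 4 / (1 + 3)
= 12 / 4 = 3

3


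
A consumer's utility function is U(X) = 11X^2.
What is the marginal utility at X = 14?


MU = dU/dX = 11*2*X^(2-1)
MU = 22*X^1
At X = 14:
MU = 22 * 14^1
MU = 22 * 14 = 308

308


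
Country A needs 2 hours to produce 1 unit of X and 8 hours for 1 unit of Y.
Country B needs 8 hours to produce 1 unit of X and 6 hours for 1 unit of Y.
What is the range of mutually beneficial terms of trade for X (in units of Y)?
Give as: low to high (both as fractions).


Opportunity cost of X for Country A = hours_X / hours_Y = 2/8 = 1/4 units of Y
Opportunity cost of X for Country B = hours_X / hours_Y = 8/6 = 4/3 units of Y
Terms of trade must be between the two opportunity costs.
Range: 1/4 to 4/3

1/4 to 4/3


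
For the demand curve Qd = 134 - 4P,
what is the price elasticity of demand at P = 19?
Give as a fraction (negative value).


dQ/dP = -4
At P = 19: Q = 134 - 4*19 = 58
E = (dQ/dP)(P/Q) = (-4)(19/58) = -38/29

-38/29


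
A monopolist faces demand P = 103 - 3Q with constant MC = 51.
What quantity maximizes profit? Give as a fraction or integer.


TR = P*Q = (103 - 3Q)Q = 103Q - 3Q^2
MR = dTR/dQ = 103 - 6Q
Set MR = MC:
103 - 6Q = 51
52 = 6Q
Q* = 52/6 = 26/3

26/3


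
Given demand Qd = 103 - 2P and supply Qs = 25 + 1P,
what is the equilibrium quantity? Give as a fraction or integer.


First find equilibrium price:
103 - 2P = 25 + 1P
P* = 78/3 = 26
Then substitute into demand:
Q* = 103 - 2 * 26 = 51

51


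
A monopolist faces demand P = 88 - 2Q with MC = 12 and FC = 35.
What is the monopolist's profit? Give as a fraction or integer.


MR = MC: 88 - 4Q = 12
Q* = 19
P* = 88 - 2*19 = 50
Profit = (P* - MC)*Q* - FC
= (50 - 12)*19 - 35
= 38*19 - 35
= 722 - 35 = 687

687


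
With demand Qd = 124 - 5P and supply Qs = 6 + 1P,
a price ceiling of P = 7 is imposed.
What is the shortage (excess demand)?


At P = 7:
Qd = 124 - 5*7 = 89
Qs = 6 + 1*7 = 13
Shortage = Qd - Qs = 89 - 13 = 76

76


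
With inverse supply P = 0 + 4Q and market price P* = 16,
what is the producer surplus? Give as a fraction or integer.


Minimum supply price (at Q=0): P_min = 0
Quantity supplied at P* = 16:
Q* = (16 - 0)/4 = 4
PS = (1/2) * Q* * (P* - P_min)
PS = (1/2) * 4 * (16 - 0)
PS = (1/2) * 4 * 16 = 32

32


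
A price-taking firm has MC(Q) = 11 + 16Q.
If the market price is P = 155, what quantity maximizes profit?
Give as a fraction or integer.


In perfect competition, profit is maximized where P = MC.
155 = 11 + 16Q
144 = 16Q
Q* = 144/16 = 9

9


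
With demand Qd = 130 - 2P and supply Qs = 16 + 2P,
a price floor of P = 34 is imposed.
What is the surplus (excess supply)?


At P = 34:
Qd = 130 - 2*34 = 62
Qs = 16 + 2*34 = 84
Surplus = Qs - Qd = 84 - 62 = 22

22


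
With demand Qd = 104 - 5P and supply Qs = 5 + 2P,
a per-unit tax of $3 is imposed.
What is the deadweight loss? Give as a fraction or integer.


Pre-tax equilibrium quantity: Q* = 233/7
Post-tax equilibrium quantity: Q_tax = 29
Reduction in quantity: Q* - Q_tax = 30/7
DWL = (1/2) * tax * (Q* - Q_tax)
DWL = (1/2) * 3 * 30/7 = 45/7

45/7


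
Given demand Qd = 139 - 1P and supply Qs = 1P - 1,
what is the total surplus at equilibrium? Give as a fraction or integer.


Find equilibrium: 139 - 1P = 1P - 1
139 + 1 = 2P
P* = 140/2 = 70
Q* = 1*70 - 1 = 69
Inverse demand: P = 139 - Q/1, so P_max = 139
Inverse supply: P = 1 + Q/1, so P_min = 1
CS = (1/2) * 69 * (139 - 70) = 4761/2
PS = (1/2) * 69 * (70 - 1) = 4761/2
TS = CS + PS = 4761/2 + 4761/2 = 4761

4761


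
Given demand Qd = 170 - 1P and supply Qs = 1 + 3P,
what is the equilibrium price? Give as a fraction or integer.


At equilibrium, Qd = Qs.
170 - 1P = 1 + 3P
170 - 1 = 1P + 3P
169 = 4P
P* = 169/4 = 169/4

169/4


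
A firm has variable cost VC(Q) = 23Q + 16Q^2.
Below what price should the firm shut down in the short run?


AVC(Q) = VC(Q)/Q = 23 + 16Q
AVC is increasing in Q, so minimum AVC is at Q -> 0+.
Min AVC = 23
The firm should shut down if P < 23.

23


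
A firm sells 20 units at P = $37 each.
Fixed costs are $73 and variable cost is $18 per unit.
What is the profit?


Total Revenue = P * Q = 37 * 20 = $740
Total Cost = FC + VC*Q = 73 + 18*20 = $433
Profit = TR - TC = 740 - 433 = $307

$307


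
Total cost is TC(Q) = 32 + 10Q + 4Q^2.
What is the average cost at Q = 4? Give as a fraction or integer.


TC(4) = 32 + 10*4 + 4*4^2
TC(4) = 32 + 40 + 64 = 136
AC = TC/Q = 136/4 = 34

34


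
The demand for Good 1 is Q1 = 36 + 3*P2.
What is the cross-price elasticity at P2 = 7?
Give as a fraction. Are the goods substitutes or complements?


dQ1/dP2 = 3
At P2 = 7: Q1 = 36 + 3*7 = 57
Exy = (dQ1/dP2)(P2/Q1) = 3 * 7 / 57 = 7/19
Since Exy > 0, the goods are substitutes.

7/19 (substitutes)


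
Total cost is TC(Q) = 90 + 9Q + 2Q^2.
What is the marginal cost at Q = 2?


MC = dTC/dQ = 9 + 2*2*Q
At Q = 2:
MC = 9 + 4*2
MC = 9 + 8 = 17

17


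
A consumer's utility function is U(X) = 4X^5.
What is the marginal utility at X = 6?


MU = dU/dX = 4*5*X^(5-1)
MU = 20*X^4
At X = 6:
MU = 20 * 6^4
MU = 20 * 1296 = 25920

25920


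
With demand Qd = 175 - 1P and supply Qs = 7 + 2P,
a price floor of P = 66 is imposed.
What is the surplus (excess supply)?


At P = 66:
Qd = 175 - 1*66 = 109
Qs = 7 + 2*66 = 139
Surplus = Qs - Qd = 139 - 109 = 30

30


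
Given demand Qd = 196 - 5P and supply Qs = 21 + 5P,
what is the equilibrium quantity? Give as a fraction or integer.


First find equilibrium price:
196 - 5P = 21 + 5P
P* = 175/10 = 35/2
Then substitute into demand:
Q* = 196 - 5 * 35/2 = 217/2

217/2


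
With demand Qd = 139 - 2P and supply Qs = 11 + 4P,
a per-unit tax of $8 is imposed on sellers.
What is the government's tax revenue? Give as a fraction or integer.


With tax on sellers, new supply: Qs' = 11 + 4(P - 8)
= 4P - 21
New equilibrium quantity:
Q_new = 257/3
Tax revenue = tax * Q_new = 8 * 257/3 = 2056/3

2056/3


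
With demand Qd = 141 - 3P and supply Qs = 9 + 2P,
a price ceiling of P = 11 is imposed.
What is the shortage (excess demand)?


At P = 11:
Qd = 141 - 3*11 = 108
Qs = 9 + 2*11 = 31
Shortage = Qd - Qs = 108 - 31 = 77

77


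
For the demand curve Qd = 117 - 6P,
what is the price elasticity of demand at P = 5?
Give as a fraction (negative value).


dQ/dP = -6
At P = 5: Q = 117 - 6*5 = 87
E = (dQ/dP)(P/Q) = (-6)(5/87) = -10/29

-10/29


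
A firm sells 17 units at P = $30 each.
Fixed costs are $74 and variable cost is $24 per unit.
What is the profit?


Total Revenue = P * Q = 30 * 17 = $510
Total Cost = FC + VC*Q = 74 + 24*17 = $482
Profit = TR - TC = 510 - 482 = $28

$28


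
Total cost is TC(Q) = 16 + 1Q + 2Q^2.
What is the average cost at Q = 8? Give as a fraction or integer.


TC(8) = 16 + 1*8 + 2*8^2
TC(8) = 16 + 8 + 128 = 152
AC = TC/Q = 152/8 = 19

19


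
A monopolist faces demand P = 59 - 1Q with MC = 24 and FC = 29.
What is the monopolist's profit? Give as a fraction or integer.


MR = MC: 59 - 2Q = 24
Q* = 35/2
P* = 59 - 1*35/2 = 83/2
Profit = (P* - MC)*Q* - FC
= (83/2 - 24)*35/2 - 29
= 35/2*35/2 - 29
= 1225/4 - 29 = 1109/4

1109/4


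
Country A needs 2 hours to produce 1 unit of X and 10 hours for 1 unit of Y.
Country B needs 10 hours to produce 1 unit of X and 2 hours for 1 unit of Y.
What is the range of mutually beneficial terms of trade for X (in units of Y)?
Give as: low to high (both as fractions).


Opportunity cost of X for Country A = hours_X / hours_Y = 2/10 = 1/5 units of Y
Opportunity cost of X for Country B = hours_X / hours_Y = 10/2 = 5 units of Y
Terms of trade must be between the two opportunity costs.
Range: 1/5 to 5

1/5 to 5


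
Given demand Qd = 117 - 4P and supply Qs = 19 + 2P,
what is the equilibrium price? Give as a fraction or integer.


At equilibrium, Qd = Qs.
117 - 4P = 19 + 2P
117 - 19 = 4P + 2P
98 = 6P
P* = 98/6 = 49/3

49/3


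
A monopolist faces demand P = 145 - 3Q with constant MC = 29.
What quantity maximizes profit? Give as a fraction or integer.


TR = P*Q = (145 - 3Q)Q = 145Q - 3Q^2
MR = dTR/dQ = 145 - 6Q
Set MR = MC:
145 - 6Q = 29
116 = 6Q
Q* = 116/6 = 58/3

58/3


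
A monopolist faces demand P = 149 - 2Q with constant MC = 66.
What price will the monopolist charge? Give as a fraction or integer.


MR = 149 - 4Q
Set MR = MC: 149 - 4Q = 66
Q* = 83/4
Substitute into demand:
P* = 149 - 2*83/4 = 215/2

215/2


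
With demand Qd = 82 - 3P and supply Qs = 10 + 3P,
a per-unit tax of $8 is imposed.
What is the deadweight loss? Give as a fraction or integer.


Pre-tax equilibrium quantity: Q* = 46
Post-tax equilibrium quantity: Q_tax = 34
Reduction in quantity: Q* - Q_tax = 12
DWL = (1/2) * tax * (Q* - Q_tax)
DWL = (1/2) * 8 * 12 = 48

48


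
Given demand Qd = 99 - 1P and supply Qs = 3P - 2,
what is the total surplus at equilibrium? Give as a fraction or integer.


Find equilibrium: 99 - 1P = 3P - 2
99 + 2 = 4P
P* = 101/4 = 101/4
Q* = 3*101/4 - 2 = 295/4
Inverse demand: P = 99 - Q/1, so P_max = 99
Inverse supply: P = 2/3 + Q/3, so P_min = 2/3
CS = (1/2) * 295/4 * (99 - 101/4) = 87025/32
PS = (1/2) * 295/4 * (101/4 - 2/3) = 87025/96
TS = CS + PS = 87025/32 + 87025/96 = 87025/24

87025/24


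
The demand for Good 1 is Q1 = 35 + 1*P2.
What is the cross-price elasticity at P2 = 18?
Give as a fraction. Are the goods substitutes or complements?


dQ1/dP2 = 1
At P2 = 18: Q1 = 35 + 1*18 = 53
Exy = (dQ1/dP2)(P2/Q1) = 1 * 18 / 53 = 18/53
Since Exy > 0, the goods are substitutes.

18/53 (substitutes)


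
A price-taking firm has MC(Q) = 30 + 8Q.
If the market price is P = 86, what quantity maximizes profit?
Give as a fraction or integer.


In perfect competition, profit is maximized where P = MC.
86 = 30 + 8Q
56 = 8Q
Q* = 56/8 = 7

7


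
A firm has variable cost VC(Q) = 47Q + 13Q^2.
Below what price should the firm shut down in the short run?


AVC(Q) = VC(Q)/Q = 47 + 13Q
AVC is increasing in Q, so minimum AVC is at Q -> 0+.
Min AVC = 47
The firm should shut down if P < 47.

47


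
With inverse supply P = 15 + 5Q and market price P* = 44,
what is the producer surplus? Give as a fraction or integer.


Minimum supply price (at Q=0): P_min = 15
Quantity supplied at P* = 44:
Q* = (44 - 15)/5 = 29/5
PS = (1/2) * Q* * (P* - P_min)
PS = (1/2) * 29/5 * (44 - 15)
PS = (1/2) * 29/5 * 29 = 841/10

841/10


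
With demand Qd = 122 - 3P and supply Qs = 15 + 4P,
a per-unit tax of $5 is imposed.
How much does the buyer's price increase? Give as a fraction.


With a per-unit tax, the buyer's price increase depends on relative slopes.
Supply slope: d = 4, Demand slope: b = 3
Buyer's price increase = d * tax / (b + d)
= 4 * 5 / (3 + 4)
= 20 / 7 = 20/7

20/7


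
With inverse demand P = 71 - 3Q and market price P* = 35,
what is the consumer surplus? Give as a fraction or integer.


Maximum willingness to pay (at Q=0): P_max = 71
Quantity demanded at P* = 35:
Q* = (71 - 35)/3 = 12
CS = (1/2) * Q* * (P_max - P*)
CS = (1/2) * 12 * (71 - 35)
CS = (1/2) * 12 * 36 = 216

216


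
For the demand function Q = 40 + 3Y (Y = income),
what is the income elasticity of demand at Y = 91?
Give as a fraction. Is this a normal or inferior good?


dQ/dY = 3
At Y = 91: Q = 40 + 3*91 = 313
Ey = (dQ/dY)(Y/Q) = 3 * 91 / 313 = 273/313
Since Ey > 0, this is a normal good.

273/313 (normal good)


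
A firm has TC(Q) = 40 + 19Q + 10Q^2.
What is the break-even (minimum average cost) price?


AC(Q) = 40/Q + 19 + 10Q
To minimize: dAC/dQ = -40/Q^2 + 10 = 0
Q^2 = 40/10 = 4
Q* = 2
Min AC = 40/2 + 19 + 10*2
Min AC = 20 + 19 + 20 = 59

59


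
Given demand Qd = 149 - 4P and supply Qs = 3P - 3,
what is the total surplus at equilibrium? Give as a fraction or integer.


Find equilibrium: 149 - 4P = 3P - 3
149 + 3 = 7P
P* = 152/7 = 152/7
Q* = 3*152/7 - 3 = 435/7
Inverse demand: P = 149/4 - Q/4, so P_max = 149/4
Inverse supply: P = 1 + Q/3, so P_min = 1
CS = (1/2) * 435/7 * (149/4 - 152/7) = 189225/392
PS = (1/2) * 435/7 * (152/7 - 1) = 63075/98
TS = CS + PS = 189225/392 + 63075/98 = 63075/56

63075/56


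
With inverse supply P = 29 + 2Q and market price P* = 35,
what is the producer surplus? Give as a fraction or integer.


Minimum supply price (at Q=0): P_min = 29
Quantity supplied at P* = 35:
Q* = (35 - 29)/2 = 3
PS = (1/2) * Q* * (P* - P_min)
PS = (1/2) * 3 * (35 - 29)
PS = (1/2) * 3 * 6 = 9

9


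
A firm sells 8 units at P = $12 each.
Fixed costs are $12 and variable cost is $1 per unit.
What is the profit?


Total Revenue = P * Q = 12 * 8 = $96
Total Cost = FC + VC*Q = 12 + 1*8 = $20
Profit = TR - TC = 96 - 20 = $76

$76


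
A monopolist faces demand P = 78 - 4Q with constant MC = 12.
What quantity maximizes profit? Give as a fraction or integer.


TR = P*Q = (78 - 4Q)Q = 78Q - 4Q^2
MR = dTR/dQ = 78 - 8Q
Set MR = MC:
78 - 8Q = 12
66 = 8Q
Q* = 66/8 = 33/4

33/4


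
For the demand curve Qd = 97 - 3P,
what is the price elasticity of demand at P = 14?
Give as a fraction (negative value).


dQ/dP = -3
At P = 14: Q = 97 - 3*14 = 55
E = (dQ/dP)(P/Q) = (-3)(14/55) = -42/55

-42/55


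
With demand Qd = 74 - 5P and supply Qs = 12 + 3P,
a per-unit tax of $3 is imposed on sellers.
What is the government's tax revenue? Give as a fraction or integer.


With tax on sellers, new supply: Qs' = 12 + 3(P - 3)
= 3 + 3P
New equilibrium quantity:
Q_new = 237/8
Tax revenue = tax * Q_new = 3 * 237/8 = 711/8

711/8


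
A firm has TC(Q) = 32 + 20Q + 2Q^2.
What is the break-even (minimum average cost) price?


AC(Q) = 32/Q + 20 + 2Q
To minimize: dAC/dQ = -32/Q^2 + 2 = 0
Q^2 = 32/2 = 16
Q* = 4
Min AC = 32/4 + 20 + 2*4
Min AC = 8 + 20 + 8 = 36

36


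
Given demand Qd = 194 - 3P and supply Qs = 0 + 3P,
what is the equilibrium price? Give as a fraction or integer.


At equilibrium, Qd = Qs.
194 - 3P = 0 + 3P
194 - 0 = 3P + 3P
194 = 6P
P* = 194/6 = 97/3

97/3


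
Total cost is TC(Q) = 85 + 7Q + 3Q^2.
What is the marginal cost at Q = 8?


MC = dTC/dQ = 7 + 2*3*Q
At Q = 8:
MC = 7 + 6*8
MC = 7 + 48 = 55

55


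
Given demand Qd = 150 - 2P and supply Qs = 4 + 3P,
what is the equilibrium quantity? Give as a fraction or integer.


First find equilibrium price:
150 - 2P = 4 + 3P
P* = 146/5 = 146/5
Then substitute into demand:
Q* = 150 - 2 * 146/5 = 458/5

458/5


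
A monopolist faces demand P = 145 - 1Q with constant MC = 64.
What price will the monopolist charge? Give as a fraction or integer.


MR = 145 - 2Q
Set MR = MC: 145 - 2Q = 64
Q* = 81/2
Substitute into demand:
P* = 145 - 1*81/2 = 209/2

209/2


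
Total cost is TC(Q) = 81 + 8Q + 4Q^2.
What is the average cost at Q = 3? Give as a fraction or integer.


TC(3) = 81 + 8*3 + 4*3^2
TC(3) = 81 + 24 + 36 = 141
AC = TC/Q = 141/3 = 47

47


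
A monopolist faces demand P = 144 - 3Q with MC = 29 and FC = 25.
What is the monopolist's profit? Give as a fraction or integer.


MR = MC: 144 - 6Q = 29
Q* = 115/6
P* = 144 - 3*115/6 = 173/2
Profit = (P* - MC)*Q* - FC
= (173/2 - 29)*115/6 - 25
= 115/2*115/6 - 25
= 13225/12 - 25 = 12925/12

12925/12


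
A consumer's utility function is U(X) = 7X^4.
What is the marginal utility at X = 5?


MU = dU/dX = 7*4*X^(4-1)
MU = 28*X^3
At X = 5:
MU = 28 * 5^3
MU = 28 * 125 = 3500

3500


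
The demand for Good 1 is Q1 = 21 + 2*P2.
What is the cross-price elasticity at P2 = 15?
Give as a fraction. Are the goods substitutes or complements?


dQ1/dP2 = 2
At P2 = 15: Q1 = 21 + 2*15 = 51
Exy = (dQ1/dP2)(P2/Q1) = 2 * 15 / 51 = 10/17
Since Exy > 0, the goods are substitutes.

10/17 (substitutes)


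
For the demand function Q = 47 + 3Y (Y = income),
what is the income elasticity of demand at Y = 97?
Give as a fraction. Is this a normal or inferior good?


dQ/dY = 3
At Y = 97: Q = 47 + 3*97 = 338
Ey = (dQ/dY)(Y/Q) = 3 * 97 / 338 = 291/338
Since Ey > 0, this is a normal good.

291/338 (normal good)


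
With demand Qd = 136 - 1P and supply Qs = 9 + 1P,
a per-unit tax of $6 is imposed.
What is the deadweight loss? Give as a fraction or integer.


Pre-tax equilibrium quantity: Q* = 145/2
Post-tax equilibrium quantity: Q_tax = 139/2
Reduction in quantity: Q* - Q_tax = 3
DWL = (1/2) * tax * (Q* - Q_tax)
DWL = (1/2) * 6 * 3 = 9

9


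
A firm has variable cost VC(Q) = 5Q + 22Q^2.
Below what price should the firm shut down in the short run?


AVC(Q) = VC(Q)/Q = 5 + 22Q
AVC is increasing in Q, so minimum AVC is at Q -> 0+.
Min AVC = 5
The firm should shut down if P < 5.

5


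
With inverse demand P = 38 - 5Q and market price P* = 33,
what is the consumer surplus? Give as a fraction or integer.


Maximum willingness to pay (at Q=0): P_max = 38
Quantity demanded at P* = 33:
Q* = (38 - 33)/5 = 1
CS = (1/2) * Q* * (P_max - P*)
CS = (1/2) * 1 * (38 - 33)
CS = (1/2) * 1 * 5 = 5/2

5/2


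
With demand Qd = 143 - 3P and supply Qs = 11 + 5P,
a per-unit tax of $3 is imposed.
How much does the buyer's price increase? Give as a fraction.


With a per-unit tax, the buyer's price increase depends on relative slopes.
Supply slope: d = 5, Demand slope: b = 3
Buyer's price increase = d * tax / (b + d)
= 5 * 3 / (3 + 5)
= 15 / 8 = 15/8

15/8


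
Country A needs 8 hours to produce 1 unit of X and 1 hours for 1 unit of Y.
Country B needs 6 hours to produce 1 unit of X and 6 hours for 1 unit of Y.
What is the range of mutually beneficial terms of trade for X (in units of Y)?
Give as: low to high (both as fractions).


Opportunity cost of X for Country A = hours_X / hours_Y = 8/1 = 8 units of Y
Opportunity cost of X for Country B = hours_X / hours_Y = 6/6 = 1 units of Y
Terms of trade must be between the two opportunity costs.
Range: 1 to 8

1 to 8


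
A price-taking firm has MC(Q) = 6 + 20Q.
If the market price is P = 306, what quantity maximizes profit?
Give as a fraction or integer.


In perfect competition, profit is maximized where P = MC.
306 = 6 + 20Q
300 = 20Q
Q* = 300/20 = 15

15


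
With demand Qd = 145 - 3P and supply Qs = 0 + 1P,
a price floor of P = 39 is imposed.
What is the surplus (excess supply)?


At P = 39:
Qd = 145 - 3*39 = 28
Qs = 0 + 1*39 = 39
Surplus = Qs - Qd = 39 - 28 = 11

11


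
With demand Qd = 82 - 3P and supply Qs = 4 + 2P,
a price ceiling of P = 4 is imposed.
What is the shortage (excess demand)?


At P = 4:
Qd = 82 - 3*4 = 70
Qs = 4 + 2*4 = 12
Shortage = Qd - Qs = 70 - 12 = 58

58


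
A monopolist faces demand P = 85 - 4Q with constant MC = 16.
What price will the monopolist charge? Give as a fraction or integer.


MR = 85 - 8Q
Set MR = MC: 85 - 8Q = 16
Q* = 69/8
Substitute into demand:
P* = 85 - 4*69/8 = 101/2

101/2


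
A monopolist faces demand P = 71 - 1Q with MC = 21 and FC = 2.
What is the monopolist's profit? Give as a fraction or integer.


MR = MC: 71 - 2Q = 21
Q* = 25
P* = 71 - 1*25 = 46
Profit = (P* - MC)*Q* - FC
= (46 - 21)*25 - 2
= 25*25 - 2
= 625 - 2 = 623

623


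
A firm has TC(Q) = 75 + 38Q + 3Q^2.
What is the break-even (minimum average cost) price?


AC(Q) = 75/Q + 38 + 3Q
To minimize: dAC/dQ = -75/Q^2 + 3 = 0
Q^2 = 75/3 = 25
Q* = 5
Min AC = 75/5 + 38 + 3*5
Min AC = 15 + 38 + 15 = 68

68


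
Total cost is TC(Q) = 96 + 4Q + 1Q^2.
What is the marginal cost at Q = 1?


MC = dTC/dQ = 4 + 2*1*Q
At Q = 1:
MC = 4 + 2*1
MC = 4 + 2 = 6

6


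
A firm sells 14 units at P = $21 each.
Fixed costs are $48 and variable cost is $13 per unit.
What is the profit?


Total Revenue = P * Q = 21 * 14 = $294
Total Cost = FC + VC*Q = 48 + 13*14 = $230
Profit = TR - TC = 294 - 230 = $64

$64


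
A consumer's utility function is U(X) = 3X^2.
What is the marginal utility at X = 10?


MU = dU/dX = 3*2*X^(2-1)
MU = 6*X^1
At X = 10:
MU = 6 * 10^1
MU = 6 * 10 = 60

60


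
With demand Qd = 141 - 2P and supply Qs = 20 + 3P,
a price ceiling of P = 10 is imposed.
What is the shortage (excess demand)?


At P = 10:
Qd = 141 - 2*10 = 121
Qs = 20 + 3*10 = 50
Shortage = Qd - Qs = 121 - 50 = 71

71


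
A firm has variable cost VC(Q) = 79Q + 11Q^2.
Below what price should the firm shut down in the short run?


AVC(Q) = VC(Q)/Q = 79 + 11Q
AVC is increasing in Q, so minimum AVC is at Q -> 0+.
Min AVC = 79
The firm should shut down if P < 79.

79


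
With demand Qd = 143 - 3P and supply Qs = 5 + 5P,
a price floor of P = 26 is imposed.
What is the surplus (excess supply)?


At P = 26:
Qd = 143 - 3*26 = 65
Qs = 5 + 5*26 = 135
Surplus = Qs - Qd = 135 - 65 = 70

70


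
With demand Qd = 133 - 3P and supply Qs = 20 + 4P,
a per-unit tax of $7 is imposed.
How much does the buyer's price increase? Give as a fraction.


With a per-unit tax, the buyer's price increase depends on relative slopes.
Supply slope: d = 4, Demand slope: b = 3
Buyer's price increase = d * tax / (b + d)
= 4 * 7 / (3 + 4)
= 28 / 7 = 4

4


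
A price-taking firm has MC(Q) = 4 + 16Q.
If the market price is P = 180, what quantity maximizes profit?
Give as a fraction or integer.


In perfect competition, profit is maximized where P = MC.
180 = 4 + 16Q
176 = 16Q
Q* = 176/16 = 11

11


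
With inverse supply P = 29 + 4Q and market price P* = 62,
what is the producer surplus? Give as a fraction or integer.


Minimum supply price (at Q=0): P_min = 29
Quantity supplied at P* = 62:
Q* = (62 - 29)/4 = 33/4
PS = (1/2) * Q* * (P* - P_min)
PS = (1/2) * 33/4 * (62 - 29)
PS = (1/2) * 33/4 * 33 = 1089/8

1089/8


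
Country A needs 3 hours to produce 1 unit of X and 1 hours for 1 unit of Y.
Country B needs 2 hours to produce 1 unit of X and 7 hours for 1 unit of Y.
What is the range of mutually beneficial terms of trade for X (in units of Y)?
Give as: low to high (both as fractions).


Opportunity cost of X for Country A = hours_X / hours_Y = 3/1 = 3 units of Y
Opportunity cost of X for Country B = hours_X / hours_Y = 2/7 = 2/7 units of Y
Terms of trade must be between the two opportunity costs.
Range: 2/7 to 3

2/7 to 3


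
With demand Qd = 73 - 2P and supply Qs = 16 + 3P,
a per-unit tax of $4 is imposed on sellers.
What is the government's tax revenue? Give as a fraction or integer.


With tax on sellers, new supply: Qs' = 16 + 3(P - 4)
= 4 + 3P
New equilibrium quantity:
Q_new = 227/5
Tax revenue = tax * Q_new = 4 * 227/5 = 908/5

908/5


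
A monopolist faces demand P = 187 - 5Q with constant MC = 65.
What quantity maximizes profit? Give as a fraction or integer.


TR = P*Q = (187 - 5Q)Q = 187Q - 5Q^2
MR = dTR/dQ = 187 - 10Q
Set MR = MC:
187 - 10Q = 65
122 = 10Q
Q* = 122/10 = 61/5

61/5


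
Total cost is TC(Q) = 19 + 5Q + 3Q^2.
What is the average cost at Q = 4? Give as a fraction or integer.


TC(4) = 19 + 5*4 + 3*4^2
TC(4) = 19 + 20 + 48 = 87
AC = TC/Q = 87/4 = 87/4

87/4


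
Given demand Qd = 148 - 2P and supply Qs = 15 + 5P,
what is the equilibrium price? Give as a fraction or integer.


At equilibrium, Qd = Qs.
148 - 2P = 15 + 5P
148 - 15 = 2P + 5P
133 = 7P
P* = 133/7 = 19

19


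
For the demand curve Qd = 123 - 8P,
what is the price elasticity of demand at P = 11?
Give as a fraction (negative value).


dQ/dP = -8
At P = 11: Q = 123 - 8*11 = 35
E = (dQ/dP)(P/Q) = (-8)(11/35) = -88/35

-88/35


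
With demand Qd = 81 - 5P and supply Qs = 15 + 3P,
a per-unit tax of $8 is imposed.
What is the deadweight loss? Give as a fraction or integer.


Pre-tax equilibrium quantity: Q* = 159/4
Post-tax equilibrium quantity: Q_tax = 99/4
Reduction in quantity: Q* - Q_tax = 15
DWL = (1/2) * tax * (Q* - Q_tax)
DWL = (1/2) * 8 * 15 = 60

60


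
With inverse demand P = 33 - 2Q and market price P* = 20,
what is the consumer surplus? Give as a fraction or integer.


Maximum willingness to pay (at Q=0): P_max = 33
Quantity demanded at P* = 20:
Q* = (33 - 20)/2 = 13/2
CS = (1/2) * Q* * (P_max - P*)
CS = (1/2) * 13/2 * (33 - 20)
CS = (1/2) * 13/2 * 13 = 169/4

169/4


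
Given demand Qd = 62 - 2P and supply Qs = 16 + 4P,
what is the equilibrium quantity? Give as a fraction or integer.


First find equilibrium price:
62 - 2P = 16 + 4P
P* = 46/6 = 23/3
Then substitute into demand:
Q* = 62 - 2 * 23/3 = 140/3

140/3


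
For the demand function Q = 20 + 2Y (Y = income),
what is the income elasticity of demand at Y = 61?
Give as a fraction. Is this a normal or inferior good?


dQ/dY = 2
At Y = 61: Q = 20 + 2*61 = 142
Ey = (dQ/dY)(Y/Q) = 2 * 61 / 142 = 61/71
Since Ey > 0, this is a normal good.

61/71 (normal good)


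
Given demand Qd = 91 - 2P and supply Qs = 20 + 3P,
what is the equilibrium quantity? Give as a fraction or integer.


First find equilibrium price:
91 - 2P = 20 + 3P
P* = 71/5 = 71/5
Then substitute into demand:
Q* = 91 - 2 * 71/5 = 313/5

313/5


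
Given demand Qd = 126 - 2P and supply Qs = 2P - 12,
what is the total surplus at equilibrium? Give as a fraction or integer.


Find equilibrium: 126 - 2P = 2P - 12
126 + 12 = 4P
P* = 138/4 = 69/2
Q* = 2*69/2 - 12 = 57
Inverse demand: P = 63 - Q/2, so P_max = 63
Inverse supply: P = 6 + Q/2, so P_min = 6
CS = (1/2) * 57 * (63 - 69/2) = 3249/4
PS = (1/2) * 57 * (69/2 - 6) = 3249/4
TS = CS + PS = 3249/4 + 3249/4 = 3249/2

3249/2


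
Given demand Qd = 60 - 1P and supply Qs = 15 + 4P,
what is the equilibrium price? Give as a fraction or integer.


At equilibrium, Qd = Qs.
60 - 1P = 15 + 4P
60 - 15 = 1P + 4P
45 = 5P
P* = 45/5 = 9

9


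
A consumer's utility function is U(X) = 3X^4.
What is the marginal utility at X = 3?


MU = dU/dX = 3*4*X^(4-1)
MU = 12*X^3
At X = 3:
MU = 12 * 3^3
MU = 12 * 27 = 324

324


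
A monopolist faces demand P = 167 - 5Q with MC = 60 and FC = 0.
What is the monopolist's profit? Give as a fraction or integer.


MR = MC: 167 - 10Q = 60
Q* = 107/10
P* = 167 - 5*107/10 = 227/2
Profit = (P* - MC)*Q* - FC
= (227/2 - 60)*107/10 - 0
= 107/2*107/10 - 0
= 11449/20 - 0 = 11449/20

11449/20


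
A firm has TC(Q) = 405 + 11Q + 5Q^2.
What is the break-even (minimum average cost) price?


AC(Q) = 405/Q + 11 + 5Q
To minimize: dAC/dQ = -405/Q^2 + 5 = 0
Q^2 = 405/5 = 81
Q* = 9
Min AC = 405/9 + 11 + 5*9
Min AC = 45 + 11 + 45 = 101

101


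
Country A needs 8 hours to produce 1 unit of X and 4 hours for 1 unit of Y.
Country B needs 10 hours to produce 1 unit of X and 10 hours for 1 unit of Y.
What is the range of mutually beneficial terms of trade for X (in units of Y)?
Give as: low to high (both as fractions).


Opportunity cost of X for Country A = hours_X / hours_Y = 8/4 = 2 units of Y
Opportunity cost of X for Country B = hours_X / hours_Y = 10/10 = 1 units of Y
Terms of trade must be between the two opportunity costs.
Range: 1 to 2

1 to 2


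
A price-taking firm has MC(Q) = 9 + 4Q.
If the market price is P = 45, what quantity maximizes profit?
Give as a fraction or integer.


In perfect competition, profit is maximized where P = MC.
45 = 9 + 4Q
36 = 4Q
Q* = 36/4 = 9

9


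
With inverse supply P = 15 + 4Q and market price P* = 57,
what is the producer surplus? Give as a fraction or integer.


Minimum supply price (at Q=0): P_min = 15
Quantity supplied at P* = 57:
Q* = (57 - 15)/4 = 21/2
PS = (1/2) * Q* * (P* - P_min)
PS = (1/2) * 21/2 * (57 - 15)
PS = (1/2) * 21/2 * 42 = 441/2

441/2


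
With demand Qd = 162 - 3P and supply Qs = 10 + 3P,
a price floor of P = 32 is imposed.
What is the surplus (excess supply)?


At P = 32:
Qd = 162 - 3*32 = 66
Qs = 10 + 3*32 = 106
Surplus = Qs - Qd = 106 - 66 = 40

40


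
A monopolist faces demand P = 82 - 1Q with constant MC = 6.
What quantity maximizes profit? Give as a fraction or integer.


TR = P*Q = (82 - 1Q)Q = 82Q - 1Q^2
MR = dTR/dQ = 82 - 2Q
Set MR = MC:
82 - 2Q = 6
76 = 2Q
Q* = 76/2 = 38

38


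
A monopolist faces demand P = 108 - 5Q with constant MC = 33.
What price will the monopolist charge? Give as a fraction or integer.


MR = 108 - 10Q
Set MR = MC: 108 - 10Q = 33
Q* = 15/2
Substitute into demand:
P* = 108 - 5*15/2 = 141/2

141/2


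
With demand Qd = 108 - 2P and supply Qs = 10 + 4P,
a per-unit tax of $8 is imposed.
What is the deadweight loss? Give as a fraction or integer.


Pre-tax equilibrium quantity: Q* = 226/3
Post-tax equilibrium quantity: Q_tax = 194/3
Reduction in quantity: Q* - Q_tax = 32/3
DWL = (1/2) * tax * (Q* - Q_tax)
DWL = (1/2) * 8 * 32/3 = 128/3

128/3


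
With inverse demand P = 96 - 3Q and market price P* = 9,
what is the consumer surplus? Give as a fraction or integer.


Maximum willingness to pay (at Q=0): P_max = 96
Quantity demanded at P* = 9:
Q* = (96 - 9)/3 = 29
CS = (1/2) * Q* * (P_max - P*)
CS = (1/2) * 29 * (96 - 9)
CS = (1/2) * 29 * 87 = 2523/2

2523/2


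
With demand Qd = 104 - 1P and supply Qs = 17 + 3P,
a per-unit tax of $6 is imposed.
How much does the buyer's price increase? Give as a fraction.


With a per-unit tax, the buyer's price increase depends on relative slopes.
Supply slope: d = 3, Demand slope: b = 1
Buyer's price increase = d * tax / (b + d)
= 3 * 6 / (1 + 3)
= 18 / 4 = 9/2

9/2


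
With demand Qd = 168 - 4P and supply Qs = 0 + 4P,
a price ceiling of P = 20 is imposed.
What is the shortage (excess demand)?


At P = 20:
Qd = 168 - 4*20 = 88
Qs = 0 + 4*20 = 80
Shortage = Qd - Qs = 88 - 80 = 8

8


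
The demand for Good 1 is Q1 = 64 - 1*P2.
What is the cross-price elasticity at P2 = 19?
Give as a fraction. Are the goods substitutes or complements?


dQ1/dP2 = -1
At P2 = 19: Q1 = 64 - 1*19 = 45
Exy = (dQ1/dP2)(P2/Q1) = -1 * 19 / 45 = -19/45
Since Exy < 0, the goods are complements.

-19/45 (complements)


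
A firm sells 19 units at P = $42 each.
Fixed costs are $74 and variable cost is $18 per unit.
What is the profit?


Total Revenue = P * Q = 42 * 19 = $798
Total Cost = FC + VC*Q = 74 + 18*19 = $416
Profit = TR - TC = 798 - 416 = $382

$382


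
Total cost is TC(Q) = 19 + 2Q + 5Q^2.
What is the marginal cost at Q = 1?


MC = dTC/dQ = 2 + 2*5*Q
At Q = 1:
MC = 2 + 10*1
MC = 2 + 10 = 12

12
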